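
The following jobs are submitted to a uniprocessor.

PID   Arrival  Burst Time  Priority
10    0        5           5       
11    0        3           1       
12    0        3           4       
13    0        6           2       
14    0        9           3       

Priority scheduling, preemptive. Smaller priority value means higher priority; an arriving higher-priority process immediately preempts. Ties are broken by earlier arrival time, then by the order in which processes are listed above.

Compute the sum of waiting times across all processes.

51

Schedule: | 11 0-3 | 13 3-9 | 14 9-18 | 12 18-21 | 10 21-26 |
Completion: 10=26  11=3  12=21  13=9  14=18
Waiting = turnaround − burst: 10=21, 11=0, 12=18, 13=3, 14=9
Total waiting = 21 + 0 + 18 + 3 + 9 = 51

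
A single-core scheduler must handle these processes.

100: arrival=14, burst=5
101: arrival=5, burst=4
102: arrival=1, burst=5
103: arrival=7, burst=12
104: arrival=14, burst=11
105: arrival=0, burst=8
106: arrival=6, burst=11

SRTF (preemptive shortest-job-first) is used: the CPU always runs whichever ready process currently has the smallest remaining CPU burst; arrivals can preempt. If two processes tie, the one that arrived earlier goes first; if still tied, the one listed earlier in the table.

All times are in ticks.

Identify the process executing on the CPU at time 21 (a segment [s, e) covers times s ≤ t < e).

Gantt: | 105 0-1 | 102 1-6 | 101 6-10 | 105 10-17 | 100 17-22 | 106 22-33 | 104 33-44 | 103 44-56 |
Completion: 100=22  101=10  102=6  103=56  104=44  105=17  106=33
Turnaround (C−A): 100=8  101=5  102=5  103=49  104=30  105=17  106=27

100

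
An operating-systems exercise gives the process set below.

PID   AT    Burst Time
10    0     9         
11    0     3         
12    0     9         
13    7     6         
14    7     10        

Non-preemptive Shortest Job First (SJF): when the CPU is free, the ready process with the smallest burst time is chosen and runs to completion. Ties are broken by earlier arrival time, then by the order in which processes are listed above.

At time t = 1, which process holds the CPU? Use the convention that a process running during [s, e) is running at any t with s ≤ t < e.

11

Timeline: | 11 0-3 | 10 3-12 | 13 12-18 | 12 18-27 | 14 27-37 |
Completion: 10=12  11=3  12=27  13=18  14=37
Turnaround (C−A): 10=12  11=3  12=27  13=11  14=30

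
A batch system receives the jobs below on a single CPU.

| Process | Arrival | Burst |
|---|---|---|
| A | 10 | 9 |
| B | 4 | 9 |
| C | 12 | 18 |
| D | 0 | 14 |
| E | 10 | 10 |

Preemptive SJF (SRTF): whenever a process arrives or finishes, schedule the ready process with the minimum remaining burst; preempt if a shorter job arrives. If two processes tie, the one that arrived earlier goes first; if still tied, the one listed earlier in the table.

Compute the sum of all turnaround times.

133

Timeline: | D 0-4 | B 4-13 | A 13-22 | D 22-32 | E 32-42 | C 42-60 |
Completion: A=22  B=13  C=60  D=32  E=42
Turnaround = completion − arrival: A=12, B=9, C=48, D=32, E=32
Total turnaround = 12 + 9 + 48 + 32 + 32 = 133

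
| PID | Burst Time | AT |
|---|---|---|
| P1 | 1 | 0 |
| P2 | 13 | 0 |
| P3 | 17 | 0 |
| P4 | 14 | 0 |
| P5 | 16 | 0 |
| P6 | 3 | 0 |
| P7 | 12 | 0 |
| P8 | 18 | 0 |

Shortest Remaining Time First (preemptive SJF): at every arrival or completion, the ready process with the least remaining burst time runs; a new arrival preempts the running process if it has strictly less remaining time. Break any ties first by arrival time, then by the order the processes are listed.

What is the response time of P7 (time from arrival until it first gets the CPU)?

Gantt: | P1 0-1 | P6 1-4 | P7 4-16 | P2 16-29 | P4 29-43 | P5 43-59 | P3 59-76 | P8 76-94 |
Completion: P1=1  P2=29  P3=76  P4=43  P5=59  P6=4  P7=16  P8=94
Turnaround (C−A): P1=1  P2=29  P3=76  P4=43  P5=59  P6=4  P7=16  P8=94
Response(P7) = first start − arrival = 4 − 0 = 4

4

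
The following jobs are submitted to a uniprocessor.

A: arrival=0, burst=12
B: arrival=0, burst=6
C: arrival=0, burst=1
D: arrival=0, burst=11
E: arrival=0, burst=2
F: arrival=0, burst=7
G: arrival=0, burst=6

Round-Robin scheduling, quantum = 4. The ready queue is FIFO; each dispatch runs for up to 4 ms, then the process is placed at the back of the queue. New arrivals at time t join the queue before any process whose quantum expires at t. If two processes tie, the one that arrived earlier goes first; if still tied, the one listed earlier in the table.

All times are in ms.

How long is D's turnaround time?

45

Schedule: | A 0-4 | B 4-8 | C 8-9 | D 9-13 | E 13-15 | F 15-19 | G 19-23 | A 23-27 | B 27-29 | D 29-33 | F 33-36 | G 36-38 | A 38-42 | D 42-45 |
Completion: A=42  B=29  C=9  D=45  E=15  F=36  G=38
Turnaround (C−A): A=42  B=29  C=9  D=45  E=15  F=36  G=38
Turnaround(D) = completion − arrival = 45 − 0 = 45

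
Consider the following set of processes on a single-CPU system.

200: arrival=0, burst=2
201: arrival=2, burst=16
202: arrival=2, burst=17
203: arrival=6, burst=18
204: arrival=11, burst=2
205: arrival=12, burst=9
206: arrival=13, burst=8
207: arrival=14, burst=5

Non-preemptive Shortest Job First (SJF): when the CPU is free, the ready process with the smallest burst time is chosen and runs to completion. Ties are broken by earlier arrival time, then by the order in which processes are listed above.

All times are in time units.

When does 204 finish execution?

Gantt: | 200 0-2 | 201 2-18 | 204 18-20 | 207 20-25 | 206 25-33 | 205 33-42 | 202 42-59 | 203 59-77 |
Completion: 200=2  201=18  202=59  203=77  204=20  205=42  206=33  207=25

20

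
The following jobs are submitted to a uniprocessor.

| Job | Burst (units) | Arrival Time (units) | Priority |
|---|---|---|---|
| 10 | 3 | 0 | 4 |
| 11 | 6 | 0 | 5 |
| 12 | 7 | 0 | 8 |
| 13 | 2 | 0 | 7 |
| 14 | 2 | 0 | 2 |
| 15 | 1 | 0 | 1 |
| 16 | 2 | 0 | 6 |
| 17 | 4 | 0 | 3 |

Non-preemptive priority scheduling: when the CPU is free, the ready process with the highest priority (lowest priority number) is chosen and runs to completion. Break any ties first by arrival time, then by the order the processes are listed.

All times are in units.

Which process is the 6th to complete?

Timeline: | 15 0-1 | 14 1-3 | 17 3-7 | 10 7-10 | 11 10-16 | 16 16-18 | 13 18-20 | 12 20-27 |
Completion: 10=10  11=16  12=27  13=20  14=3  15=1  16=18  17=7
Finish order: 15 → 14 → 17 → 10 → 11 → 16 → 13 → 12

16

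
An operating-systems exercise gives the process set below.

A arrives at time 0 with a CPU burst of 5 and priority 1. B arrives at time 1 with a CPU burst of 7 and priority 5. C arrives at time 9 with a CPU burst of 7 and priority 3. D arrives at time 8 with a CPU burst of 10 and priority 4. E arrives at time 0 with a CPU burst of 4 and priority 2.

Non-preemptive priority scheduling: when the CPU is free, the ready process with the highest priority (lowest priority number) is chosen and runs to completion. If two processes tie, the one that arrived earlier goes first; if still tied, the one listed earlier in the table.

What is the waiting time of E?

5

Schedule: | A 0-5 | E 5-9 | C 9-16 | D 16-26 | B 26-33 |
Completion: A=5  B=33  C=16  D=26  E=9
Turnaround (C−A): A=5  B=32  C=7  D=18  E=9
Waiting(E) = turnaround − burst = 9 − 4 = 5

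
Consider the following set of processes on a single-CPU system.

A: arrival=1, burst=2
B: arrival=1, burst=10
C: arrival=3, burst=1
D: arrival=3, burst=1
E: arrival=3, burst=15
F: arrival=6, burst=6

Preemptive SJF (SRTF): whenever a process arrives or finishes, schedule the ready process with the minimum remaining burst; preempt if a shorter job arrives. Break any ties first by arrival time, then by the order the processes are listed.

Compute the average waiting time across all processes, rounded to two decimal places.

Timeline: | idle 0-1 | A 1-3 | C 3-4 | D 4-5 | B 5-6 | F 6-12 | B 12-21 | E 21-36 |
Completion: A=3  B=21  C=4  D=5  E=36  F=12
Turnaround (C−A): A=2  B=20  C=1  D=2  E=33  F=6
Waiting times: A=0, B=10, C=0, D=1, E=18, F=0
Average waiting = (0+10+0+1+18+0) / 6 = 29/6 = 4.83

4.83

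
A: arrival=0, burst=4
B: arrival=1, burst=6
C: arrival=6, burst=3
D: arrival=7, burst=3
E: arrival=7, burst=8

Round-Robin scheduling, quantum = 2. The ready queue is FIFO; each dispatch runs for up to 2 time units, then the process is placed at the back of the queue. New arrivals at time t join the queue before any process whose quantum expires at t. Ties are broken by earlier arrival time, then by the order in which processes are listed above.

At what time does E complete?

Timeline: | A 0-2 | B 2-4 | A 4-6 | B 6-8 | C 8-10 | D 10-12 | E 12-14 | B 14-16 | C 16-17 | D 17-18 | E 18-24 |
Completion: A=6  B=16  C=17  D=18  E=24
Turnaround (C−A): A=6  B=15  C=11  D=11  E=17

24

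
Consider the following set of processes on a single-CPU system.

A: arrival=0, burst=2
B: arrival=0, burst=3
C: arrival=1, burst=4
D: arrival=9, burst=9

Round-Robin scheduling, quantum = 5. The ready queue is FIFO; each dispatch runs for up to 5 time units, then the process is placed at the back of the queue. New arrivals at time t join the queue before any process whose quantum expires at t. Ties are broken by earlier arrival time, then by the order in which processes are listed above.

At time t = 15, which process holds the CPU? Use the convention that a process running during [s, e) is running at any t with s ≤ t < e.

Timeline: | A 0-2 | B 2-5 | C 5-9 | D 9-18 |
Completion: A=2  B=5  C=9  D=18
Turnaround (C−A): A=2  B=5  C=8  D=9

D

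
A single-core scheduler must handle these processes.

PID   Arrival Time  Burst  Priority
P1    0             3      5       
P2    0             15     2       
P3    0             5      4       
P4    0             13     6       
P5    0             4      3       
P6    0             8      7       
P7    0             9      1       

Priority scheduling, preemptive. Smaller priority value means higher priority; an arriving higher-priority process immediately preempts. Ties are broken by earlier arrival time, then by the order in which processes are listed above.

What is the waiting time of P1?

Gantt: | P7 0-9 | P2 9-24 | P5 24-28 | P3 28-33 | P1 33-36 | P4 36-49 | P6 49-57 |
Completion: P1=36  P2=24  P3=33  P4=49  P5=28  P6=57  P7=9
Waiting(P1) = turnaround − burst = 36 − 3 = 33

33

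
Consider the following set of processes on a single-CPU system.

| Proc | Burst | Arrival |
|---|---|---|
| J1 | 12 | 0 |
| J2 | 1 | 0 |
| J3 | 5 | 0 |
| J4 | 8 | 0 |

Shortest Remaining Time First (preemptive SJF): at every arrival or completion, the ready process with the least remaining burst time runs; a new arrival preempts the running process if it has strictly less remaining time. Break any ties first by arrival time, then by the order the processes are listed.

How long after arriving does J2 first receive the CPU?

Gantt: | J2 0-1 | J3 1-6 | J4 6-14 | J1 14-26 |
Completion: J1=26  J2=1  J3=6  J4=14
Turnaround (C−A): J1=26  J2=1  J3=6  J4=14
Response(J2) = first start − arrival = 0 − 0 = 0

0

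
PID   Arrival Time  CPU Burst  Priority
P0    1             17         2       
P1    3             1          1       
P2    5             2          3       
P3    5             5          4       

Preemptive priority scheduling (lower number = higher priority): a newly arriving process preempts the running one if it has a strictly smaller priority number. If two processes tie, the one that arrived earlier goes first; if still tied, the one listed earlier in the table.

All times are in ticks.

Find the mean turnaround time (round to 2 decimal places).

14.00

Gantt: | idle 0-1 | P0 1-3 | P1 3-4 | P0 4-19 | P2 19-21 | P3 21-26 |
Completion: P0=19  P1=4  P2=21  P3=26
Turnaround (C−A): P0=18  P1=1  P2=16  P3=21
Turnaround times: P0=18, P1=1, P2=16, P3=21
Average turnaround = (18+1+16+21) / 4 = 56/4 = 14.00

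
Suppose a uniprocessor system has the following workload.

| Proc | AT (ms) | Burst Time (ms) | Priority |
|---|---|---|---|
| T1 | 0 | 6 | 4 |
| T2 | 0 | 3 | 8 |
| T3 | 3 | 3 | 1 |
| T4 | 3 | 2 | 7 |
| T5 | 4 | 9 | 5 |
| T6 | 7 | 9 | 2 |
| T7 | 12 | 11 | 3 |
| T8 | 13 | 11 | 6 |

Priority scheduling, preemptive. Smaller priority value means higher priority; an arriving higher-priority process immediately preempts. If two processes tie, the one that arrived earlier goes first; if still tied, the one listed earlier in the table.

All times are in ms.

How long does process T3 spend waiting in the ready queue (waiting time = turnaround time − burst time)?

0

Schedule: | T1 0-3 | T3 3-6 | T1 6-7 | T6 7-16 | T7 16-27 | T1 27-29 | T5 29-38 | T8 38-49 | T4 49-51 | T2 51-54 |
Completion: T1=29  T2=54  T3=6  T4=51  T5=38  T6=16  T7=27  T8=49
Turnaround (C−A): T1=29  T2=54  T3=3  T4=48  T5=34  T6=9  T7=15  T8=36
Waiting(T3) = turnaround − burst = 3 − 3 = 0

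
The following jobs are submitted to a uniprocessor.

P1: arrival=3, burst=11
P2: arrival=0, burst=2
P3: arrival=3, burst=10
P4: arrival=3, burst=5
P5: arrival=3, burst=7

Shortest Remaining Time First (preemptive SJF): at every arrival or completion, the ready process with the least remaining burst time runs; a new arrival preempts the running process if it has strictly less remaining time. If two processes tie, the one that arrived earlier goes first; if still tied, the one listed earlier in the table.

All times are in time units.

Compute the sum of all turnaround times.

74

Gantt: | P2 0-2 | idle 2-3 | P4 3-8 | P5 8-15 | P3 15-25 | P1 25-36 |
Completion: P1=36  P2=2  P3=25  P4=8  P5=15
Turnaround (C−A): P1=33  P2=2  P3=22  P4=5  P5=12
Turnaround = completion − arrival: P1=33, P2=2, P3=22, P4=5, P5=12
Total turnaround = 33 + 2 + 22 + 5 + 12 = 74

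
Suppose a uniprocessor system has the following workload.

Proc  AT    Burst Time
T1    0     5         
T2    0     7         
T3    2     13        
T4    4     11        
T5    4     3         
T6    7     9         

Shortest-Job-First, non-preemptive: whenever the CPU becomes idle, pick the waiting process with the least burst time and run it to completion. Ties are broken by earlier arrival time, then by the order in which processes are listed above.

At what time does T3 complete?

48

Gantt: | T1 0-5 | T5 5-8 | T2 8-15 | T6 15-24 | T4 24-35 | T3 35-48 |
Completion: T1=5  T2=15  T3=48  T4=35  T5=8  T6=24
Turnaround (C−A): T1=5  T2=15  T3=46  T4=31  T5=4  T6=17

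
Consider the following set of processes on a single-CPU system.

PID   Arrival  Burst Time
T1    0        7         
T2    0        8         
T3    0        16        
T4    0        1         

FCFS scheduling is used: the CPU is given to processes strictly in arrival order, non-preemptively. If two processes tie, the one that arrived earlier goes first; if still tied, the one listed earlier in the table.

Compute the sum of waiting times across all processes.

Gantt: | T1 0-7 | T2 7-15 | T3 15-31 | T4 31-32 |
Completion: T1=7  T2=15  T3=31  T4=32
Waiting = turnaround − burst: T1=0, T2=7, T3=15, T4=31
Total waiting = 0 + 7 + 15 + 31 = 53

53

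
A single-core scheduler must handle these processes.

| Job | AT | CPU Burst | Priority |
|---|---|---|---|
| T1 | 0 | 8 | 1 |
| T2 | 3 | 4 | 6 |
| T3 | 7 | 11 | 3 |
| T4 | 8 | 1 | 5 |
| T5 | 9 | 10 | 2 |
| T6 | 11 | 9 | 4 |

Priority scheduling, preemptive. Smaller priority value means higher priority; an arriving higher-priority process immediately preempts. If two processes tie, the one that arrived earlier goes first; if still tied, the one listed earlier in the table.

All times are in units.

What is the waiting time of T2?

Gantt: | T1 0-8 | T3 8-9 | T5 9-19 | T3 19-29 | T6 29-38 | T4 38-39 | T2 39-43 |
Completion: T1=8  T2=43  T3=29  T4=39  T5=19  T6=38
Turnaround (C−A): T1=8  T2=40  T3=22  T4=31  T5=10  T6=27
Waiting(T2) = turnaround − burst = 40 − 4 = 36

36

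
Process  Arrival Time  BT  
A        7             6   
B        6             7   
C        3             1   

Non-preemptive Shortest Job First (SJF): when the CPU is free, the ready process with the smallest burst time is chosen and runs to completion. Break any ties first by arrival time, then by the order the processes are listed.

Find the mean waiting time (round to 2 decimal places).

Gantt: | idle 0-3 | C 3-4 | idle 4-6 | B 6-13 | A 13-19 |
Completion: A=19  B=13  C=4
Turnaround (C−A): A=12  B=7  C=1
Waiting times: A=6, B=0, C=0
Average waiting = (6+0+0) / 3 = 6/3 = 2.00

2.00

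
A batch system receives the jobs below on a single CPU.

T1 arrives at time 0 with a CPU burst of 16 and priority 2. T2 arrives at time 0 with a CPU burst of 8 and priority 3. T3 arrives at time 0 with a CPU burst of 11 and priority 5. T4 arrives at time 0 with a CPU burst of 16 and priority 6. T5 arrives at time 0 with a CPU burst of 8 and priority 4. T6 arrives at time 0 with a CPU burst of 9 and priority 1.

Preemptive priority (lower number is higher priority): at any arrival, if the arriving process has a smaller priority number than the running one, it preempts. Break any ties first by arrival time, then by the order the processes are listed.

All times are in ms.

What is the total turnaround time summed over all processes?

228

Schedule: | T6 0-9 | T1 9-25 | T2 25-33 | T5 33-41 | T3 41-52 | T4 52-68 |
Completion: T1=25  T2=33  T3=52  T4=68  T5=41  T6=9
Turnaround (C−A): T1=25  T2=33  T3=52  T4=68  T5=41  T6=9
Turnaround = completion − arrival: T1=25, T2=33, T3=52, T4=68, T5=41, T6=9
Total turnaround = 25 + 33 + 52 + 68 + 41 + 9 = 228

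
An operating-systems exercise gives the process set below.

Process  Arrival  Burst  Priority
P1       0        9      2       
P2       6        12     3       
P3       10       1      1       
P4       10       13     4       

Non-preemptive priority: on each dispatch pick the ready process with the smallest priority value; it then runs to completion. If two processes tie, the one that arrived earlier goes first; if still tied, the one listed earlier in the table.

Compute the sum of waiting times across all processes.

26

Gantt: | P1 0-9 | P2 9-21 | P3 21-22 | P4 22-35 |
Completion: P1=9  P2=21  P3=22  P4=35
Waiting = turnaround − burst: P1=0, P2=3, P3=11, P4=12
Total waiting = 0 + 3 + 11 + 12 = 26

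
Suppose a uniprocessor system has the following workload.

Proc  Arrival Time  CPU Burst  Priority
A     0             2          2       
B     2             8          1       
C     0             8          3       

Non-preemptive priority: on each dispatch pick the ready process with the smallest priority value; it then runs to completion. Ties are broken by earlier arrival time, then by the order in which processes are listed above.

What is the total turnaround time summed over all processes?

28

Schedule: | A 0-2 | B 2-10 | C 10-18 |
Completion: A=2  B=10  C=18
Turnaround (C−A): A=2  B=8  C=18
Turnaround = completion − arrival: A=2, B=8, C=18
Total turnaround = 2 + 8 + 18 = 28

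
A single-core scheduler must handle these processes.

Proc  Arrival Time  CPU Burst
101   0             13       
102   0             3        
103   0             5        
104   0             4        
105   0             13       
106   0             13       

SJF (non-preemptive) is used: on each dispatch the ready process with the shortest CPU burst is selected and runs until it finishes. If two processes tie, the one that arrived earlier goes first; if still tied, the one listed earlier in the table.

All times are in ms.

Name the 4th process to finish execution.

101

Gantt: | 102 0-3 | 104 3-7 | 103 7-12 | 101 12-25 | 105 25-38 | 106 38-51 |
Completion: 101=25  102=3  103=12  104=7  105=38  106=51
Turnaround (C−A): 101=25  102=3  103=12  104=7  105=38  106=51
Finish order: 102 → 104 → 103 → 101 → 105 → 106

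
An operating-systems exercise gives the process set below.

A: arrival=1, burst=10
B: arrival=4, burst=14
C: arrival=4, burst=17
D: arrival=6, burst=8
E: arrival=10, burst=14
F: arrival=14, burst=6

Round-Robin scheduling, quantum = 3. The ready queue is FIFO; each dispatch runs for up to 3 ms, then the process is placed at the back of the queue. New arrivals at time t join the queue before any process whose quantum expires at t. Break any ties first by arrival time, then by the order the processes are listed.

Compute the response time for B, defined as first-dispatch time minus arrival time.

0

Schedule: | idle 0-1 | A 1-4 | B 4-7 | C 7-10 | A 10-13 | D 13-16 | B 16-19 | E 19-22 | C 22-25 | A 25-28 | F 28-31 | D 31-34 | B 34-37 | E 37-40 | C 40-43 | A 43-44 | F 44-47 | D 47-49 | B 49-52 | E 52-55 | C 55-58 | B 58-60 | E 60-63 | C 63-66 | E 66-68 | C 68-70 |
Completion: A=44  B=60  C=70  D=49  E=68  F=47
Turnaround (C−A): A=43  B=56  C=66  D=43  E=58  F=33
Response(B) = first start − arrival = 4 − 4 = 0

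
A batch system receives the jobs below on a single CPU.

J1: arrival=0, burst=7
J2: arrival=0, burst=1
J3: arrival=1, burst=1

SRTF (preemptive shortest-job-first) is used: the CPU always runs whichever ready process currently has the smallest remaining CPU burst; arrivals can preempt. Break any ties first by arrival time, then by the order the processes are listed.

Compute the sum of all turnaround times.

Timeline: | J2 0-1 | J3 1-2 | J1 2-9 |
Completion: J1=9  J2=1  J3=2
Turnaround = completion − arrival: J1=9, J2=1, J3=1
Total turnaround = 9 + 1 + 1 = 11

11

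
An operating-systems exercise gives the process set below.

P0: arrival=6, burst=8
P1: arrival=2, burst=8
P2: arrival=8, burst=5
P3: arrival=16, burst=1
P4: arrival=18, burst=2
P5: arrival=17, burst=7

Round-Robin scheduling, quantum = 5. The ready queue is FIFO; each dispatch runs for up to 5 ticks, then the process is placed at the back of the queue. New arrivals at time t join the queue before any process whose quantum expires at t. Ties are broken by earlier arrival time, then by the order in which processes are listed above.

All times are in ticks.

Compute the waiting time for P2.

Schedule: | idle 0-2 | P1 2-7 | P0 7-12 | P1 12-15 | P2 15-20 | P0 20-23 | P3 23-24 | P5 24-29 | P4 29-31 | P5 31-33 |
Completion: P0=23  P1=15  P2=20  P3=24  P4=31  P5=33
Waiting(P2) = turnaround − burst = 12 − 5 = 7

7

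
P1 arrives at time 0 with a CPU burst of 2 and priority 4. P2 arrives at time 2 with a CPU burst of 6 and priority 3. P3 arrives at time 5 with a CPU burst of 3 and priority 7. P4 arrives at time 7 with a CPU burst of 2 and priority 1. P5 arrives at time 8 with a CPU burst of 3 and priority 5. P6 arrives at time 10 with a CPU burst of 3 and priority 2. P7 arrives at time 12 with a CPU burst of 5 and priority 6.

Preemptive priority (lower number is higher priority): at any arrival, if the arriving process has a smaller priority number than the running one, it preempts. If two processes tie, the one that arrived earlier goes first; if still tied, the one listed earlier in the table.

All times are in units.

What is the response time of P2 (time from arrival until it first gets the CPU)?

Timeline: | P1 0-2 | P2 2-7 | P4 7-9 | P2 9-10 | P6 10-13 | P5 13-16 | P7 16-21 | P3 21-24 |
Completion: P1=2  P2=10  P3=24  P4=9  P5=16  P6=13  P7=21
Response(P2) = first start − arrival = 2 − 2 = 0

0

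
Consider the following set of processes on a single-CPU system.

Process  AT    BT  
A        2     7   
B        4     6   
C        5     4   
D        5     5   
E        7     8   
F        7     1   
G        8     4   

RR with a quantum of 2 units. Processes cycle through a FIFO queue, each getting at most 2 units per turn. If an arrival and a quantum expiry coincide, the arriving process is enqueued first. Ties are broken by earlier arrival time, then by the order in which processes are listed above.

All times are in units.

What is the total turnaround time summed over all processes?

Gantt: | idle 0-2 | A 2-4 | B 4-6 | A 6-8 | C 8-10 | D 10-12 | B 12-14 | E 14-16 | F 16-17 | G 17-19 | A 19-21 | C 21-23 | D 23-25 | B 25-27 | E 27-29 | G 29-31 | A 31-32 | D 32-33 | E 33-37 |
Completion: A=32  B=27  C=23  D=33  E=37  F=17  G=31
Turnaround (C−A): A=30  B=23  C=18  D=28  E=30  F=10  G=23
Turnaround = completion − arrival: A=30, B=23, C=18, D=28, E=30, F=10, G=23
Total turnaround = 30 + 23 + 18 + 28 + 30 + 10 + 23 = 162

162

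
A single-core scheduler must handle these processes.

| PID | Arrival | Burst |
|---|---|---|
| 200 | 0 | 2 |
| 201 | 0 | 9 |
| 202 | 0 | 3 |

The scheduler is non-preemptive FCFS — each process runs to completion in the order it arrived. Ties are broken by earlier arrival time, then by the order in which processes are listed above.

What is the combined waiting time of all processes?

Gantt: | 200 0-2 | 201 2-11 | 202 11-14 |
Completion: 200=2  201=11  202=14
Waiting = turnaround − burst: 200=0, 201=2, 202=11
Total waiting = 0 + 2 + 11 = 13

13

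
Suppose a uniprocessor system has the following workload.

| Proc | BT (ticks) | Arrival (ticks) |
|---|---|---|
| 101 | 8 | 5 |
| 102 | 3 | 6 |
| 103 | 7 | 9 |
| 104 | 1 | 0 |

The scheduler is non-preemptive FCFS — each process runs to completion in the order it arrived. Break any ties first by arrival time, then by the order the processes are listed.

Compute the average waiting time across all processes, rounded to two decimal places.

Timeline: | 104 0-1 | idle 1-5 | 101 5-13 | 102 13-16 | 103 16-23 |
Completion: 101=13  102=16  103=23  104=1
Waiting times: 101=0, 102=7, 103=7, 104=0
Average waiting = (0+7+7+0) / 4 = 14/4 = 3.50

3.50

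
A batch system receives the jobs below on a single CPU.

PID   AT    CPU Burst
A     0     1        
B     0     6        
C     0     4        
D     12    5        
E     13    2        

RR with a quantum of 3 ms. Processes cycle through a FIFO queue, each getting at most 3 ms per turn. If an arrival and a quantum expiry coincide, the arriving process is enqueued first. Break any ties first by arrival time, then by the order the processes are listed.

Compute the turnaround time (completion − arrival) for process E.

4

Schedule: | A 0-1 | B 1-4 | C 4-7 | B 7-10 | C 10-11 | idle 11-12 | D 12-15 | E 15-17 | D 17-19 |
Completion: A=1  B=10  C=11  D=19  E=17
Turnaround (C−A): A=1  B=10  C=11  D=7  E=4
Turnaround(E) = completion − arrival = 17 − 13 = 4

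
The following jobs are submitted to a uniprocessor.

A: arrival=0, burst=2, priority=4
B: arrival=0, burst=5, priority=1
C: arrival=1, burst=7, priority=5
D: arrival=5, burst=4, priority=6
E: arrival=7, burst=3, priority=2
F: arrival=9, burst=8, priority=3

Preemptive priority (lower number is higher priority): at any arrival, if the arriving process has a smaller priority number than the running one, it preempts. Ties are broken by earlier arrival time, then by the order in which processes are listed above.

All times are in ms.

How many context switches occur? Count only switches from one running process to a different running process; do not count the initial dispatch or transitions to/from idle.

5

Gantt: | B 0-5 | A 5-7 | E 7-10 | F 10-18 | C 18-25 | D 25-29 |
Completion: A=7  B=5  C=25  D=29  E=10  F=18
Turnaround (C−A): A=7  B=5  C=24  D=24  E=3  F=9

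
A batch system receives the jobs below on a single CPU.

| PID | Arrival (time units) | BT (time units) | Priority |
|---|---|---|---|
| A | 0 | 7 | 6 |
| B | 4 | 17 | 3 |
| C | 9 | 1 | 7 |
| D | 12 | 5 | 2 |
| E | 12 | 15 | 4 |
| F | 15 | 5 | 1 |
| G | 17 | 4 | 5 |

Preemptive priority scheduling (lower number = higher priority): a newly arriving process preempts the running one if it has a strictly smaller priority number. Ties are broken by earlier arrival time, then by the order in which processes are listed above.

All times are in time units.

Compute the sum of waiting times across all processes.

Gantt: | A 0-4 | B 4-12 | D 12-15 | F 15-20 | D 20-22 | B 22-31 | E 31-46 | G 46-50 | A 50-53 | C 53-54 |
Completion: A=53  B=31  C=54  D=22  E=46  F=20  G=50
Turnaround (C−A): A=53  B=27  C=45  D=10  E=34  F=5  G=33
Waiting = turnaround − burst: A=46, B=10, C=44, D=5, E=19, F=0, G=29
Total waiting = 46 + 10 + 44 + 5 + 19 + 0 + 29 = 153

153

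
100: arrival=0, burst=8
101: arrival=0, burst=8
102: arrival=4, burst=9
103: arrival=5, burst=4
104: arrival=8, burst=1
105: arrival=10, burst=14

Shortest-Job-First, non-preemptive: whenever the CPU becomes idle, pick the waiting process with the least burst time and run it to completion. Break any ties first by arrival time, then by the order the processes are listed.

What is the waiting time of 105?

20

Gantt: | 100 0-8 | 104 8-9 | 103 9-13 | 101 13-21 | 102 21-30 | 105 30-44 |
Completion: 100=8  101=21  102=30  103=13  104=9  105=44
Turnaround (C−A): 100=8  101=21  102=26  103=8  104=1  105=34
Waiting(105) = turnaround − burst = 34 − 14 = 20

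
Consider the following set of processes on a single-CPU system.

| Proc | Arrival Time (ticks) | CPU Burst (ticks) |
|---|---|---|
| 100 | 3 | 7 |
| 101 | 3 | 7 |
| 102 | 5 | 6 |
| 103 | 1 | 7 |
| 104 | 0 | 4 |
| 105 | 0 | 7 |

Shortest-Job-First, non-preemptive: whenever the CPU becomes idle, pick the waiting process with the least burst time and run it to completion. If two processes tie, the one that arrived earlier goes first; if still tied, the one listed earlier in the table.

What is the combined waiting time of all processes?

75

Schedule: | 104 0-4 | 105 4-11 | 102 11-17 | 103 17-24 | 100 24-31 | 101 31-38 |
Completion: 100=31  101=38  102=17  103=24  104=4  105=11
Waiting = turnaround − burst: 100=21, 101=28, 102=6, 103=16, 104=0, 105=4
Total waiting = 21 + 28 + 6 + 16 + 0 + 4 = 75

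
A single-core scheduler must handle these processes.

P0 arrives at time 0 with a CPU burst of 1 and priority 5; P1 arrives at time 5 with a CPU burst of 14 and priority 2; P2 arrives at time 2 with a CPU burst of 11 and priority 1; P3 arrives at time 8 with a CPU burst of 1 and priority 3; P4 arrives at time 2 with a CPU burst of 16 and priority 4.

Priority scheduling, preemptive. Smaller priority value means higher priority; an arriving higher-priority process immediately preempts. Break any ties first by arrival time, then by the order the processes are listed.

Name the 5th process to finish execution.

P4

Gantt: | P0 0-1 | idle 1-2 | P2 2-13 | P1 13-27 | P3 27-28 | P4 28-44 |
Completion: P0=1  P1=27  P2=13  P3=28  P4=44
Turnaround (C−A): P0=1  P1=22  P2=11  P3=20  P4=42
Finish order: P0 → P2 → P1 → P3 → P4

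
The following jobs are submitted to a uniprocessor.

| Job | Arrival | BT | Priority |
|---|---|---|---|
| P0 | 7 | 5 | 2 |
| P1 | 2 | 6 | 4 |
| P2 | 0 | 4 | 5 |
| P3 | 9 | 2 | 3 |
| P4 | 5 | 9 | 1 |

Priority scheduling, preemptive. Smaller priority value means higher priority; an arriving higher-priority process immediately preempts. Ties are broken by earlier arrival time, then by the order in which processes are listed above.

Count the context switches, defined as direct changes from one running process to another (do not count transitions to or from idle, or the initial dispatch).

Timeline: | P2 0-2 | P1 2-5 | P4 5-14 | P0 14-19 | P3 19-21 | P1 21-24 | P2 24-26 |
Completion: P0=19  P1=24  P2=26  P3=21  P4=14

6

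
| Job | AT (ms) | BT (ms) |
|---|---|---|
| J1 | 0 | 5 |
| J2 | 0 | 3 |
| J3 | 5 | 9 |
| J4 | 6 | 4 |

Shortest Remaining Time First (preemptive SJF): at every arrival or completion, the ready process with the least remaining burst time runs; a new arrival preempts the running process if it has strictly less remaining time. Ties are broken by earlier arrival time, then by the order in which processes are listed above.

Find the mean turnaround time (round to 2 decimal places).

8.25

Gantt: | J2 0-3 | J1 3-8 | J4 8-12 | J3 12-21 |
Completion: J1=8  J2=3  J3=21  J4=12
Turnaround times: J1=8, J2=3, J3=16, J4=6
Average turnaround = (8+3+16+6) / 4 = 33/4 = 8.25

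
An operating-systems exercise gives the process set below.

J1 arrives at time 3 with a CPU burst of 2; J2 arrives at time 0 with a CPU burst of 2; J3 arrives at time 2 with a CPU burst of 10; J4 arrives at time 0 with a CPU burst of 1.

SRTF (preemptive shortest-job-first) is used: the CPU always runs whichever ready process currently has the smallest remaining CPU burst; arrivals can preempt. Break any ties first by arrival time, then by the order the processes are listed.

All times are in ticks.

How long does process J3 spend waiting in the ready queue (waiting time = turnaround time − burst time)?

Schedule: | J4 0-1 | J2 1-3 | J1 3-5 | J3 5-15 |
Completion: J1=5  J2=3  J3=15  J4=1
Waiting(J3) = turnaround − burst = 13 − 10 = 3

3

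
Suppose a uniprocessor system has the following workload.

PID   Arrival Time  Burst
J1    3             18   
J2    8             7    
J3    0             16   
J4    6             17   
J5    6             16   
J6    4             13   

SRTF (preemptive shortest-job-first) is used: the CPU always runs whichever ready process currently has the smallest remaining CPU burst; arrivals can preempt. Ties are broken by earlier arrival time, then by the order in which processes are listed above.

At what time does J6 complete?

Gantt: | J3 0-8 | J2 8-15 | J3 15-23 | J6 23-36 | J5 36-52 | J4 52-69 | J1 69-87 |
Completion: J1=87  J2=15  J3=23  J4=69  J5=52  J6=36

36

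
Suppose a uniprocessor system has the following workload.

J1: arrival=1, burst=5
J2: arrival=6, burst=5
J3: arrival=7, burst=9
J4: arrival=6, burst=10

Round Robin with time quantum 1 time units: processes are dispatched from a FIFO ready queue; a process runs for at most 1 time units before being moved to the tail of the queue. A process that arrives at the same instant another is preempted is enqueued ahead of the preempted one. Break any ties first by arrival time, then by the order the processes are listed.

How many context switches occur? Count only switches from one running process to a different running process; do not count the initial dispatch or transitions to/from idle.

Gantt: | idle 0-1 | J1 1-6 | J2 6-7 | J4 7-8 | J3 8-9 | J2 9-10 | J4 10-11 | J3 11-12 | J2 12-13 | J4 13-14 | J3 14-15 | J2 15-16 | J4 16-17 | J3 17-18 | J2 18-19 | J4 19-20 | J3 20-21 | J4 21-22 | J3 22-23 | J4 23-24 | J3 24-25 | J4 25-26 | J3 26-27 | J4 27-28 | J3 28-29 | J4 29-30 |
Completion: J1=6  J2=19  J3=29  J4=30
Turnaround (C−A): J1=5  J2=13  J3=22  J4=24

24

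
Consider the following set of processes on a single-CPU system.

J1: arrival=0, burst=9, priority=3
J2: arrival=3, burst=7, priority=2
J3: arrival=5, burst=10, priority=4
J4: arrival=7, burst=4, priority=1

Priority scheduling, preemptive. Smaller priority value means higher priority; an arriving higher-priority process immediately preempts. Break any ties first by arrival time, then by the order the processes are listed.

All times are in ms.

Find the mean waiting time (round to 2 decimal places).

7.50

Gantt: | J1 0-3 | J2 3-7 | J4 7-11 | J2 11-14 | J1 14-20 | J3 20-30 |
Completion: J1=20  J2=14  J3=30  J4=11
Turnaround (C−A): J1=20  J2=11  J3=25  J4=4
Waiting times: J1=11, J2=4, J3=15, J4=0
Average waiting = (11+4+15+0) / 4 = 30/4 = 7.50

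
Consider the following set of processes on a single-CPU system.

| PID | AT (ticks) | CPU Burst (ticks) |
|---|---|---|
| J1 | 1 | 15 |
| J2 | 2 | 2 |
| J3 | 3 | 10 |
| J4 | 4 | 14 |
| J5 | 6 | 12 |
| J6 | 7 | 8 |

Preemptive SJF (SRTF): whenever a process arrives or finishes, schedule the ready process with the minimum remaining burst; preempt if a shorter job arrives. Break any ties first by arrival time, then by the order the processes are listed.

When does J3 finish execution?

14

Gantt: | idle 0-1 | J1 1-2 | J2 2-4 | J3 4-14 | J6 14-22 | J5 22-34 | J1 34-48 | J4 48-62 |
Completion: J1=48  J2=4  J3=14  J4=62  J5=34  J6=22
Turnaround (C−A): J1=47  J2=2  J3=11  J4=58  J5=28  J6=15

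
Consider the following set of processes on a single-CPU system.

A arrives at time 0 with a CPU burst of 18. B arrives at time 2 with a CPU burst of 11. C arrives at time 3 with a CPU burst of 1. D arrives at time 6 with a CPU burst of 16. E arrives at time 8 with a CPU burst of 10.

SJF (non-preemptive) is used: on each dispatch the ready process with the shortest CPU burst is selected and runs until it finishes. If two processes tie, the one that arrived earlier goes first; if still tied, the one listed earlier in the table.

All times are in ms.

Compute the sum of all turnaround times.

Schedule: | A 0-18 | C 18-19 | E 19-29 | B 29-40 | D 40-56 |
Completion: A=18  B=40  C=19  D=56  E=29
Turnaround (C−A): A=18  B=38  C=16  D=50  E=21
Turnaround = completion − arrival: A=18, B=38, C=16, D=50, E=21
Total turnaround = 18 + 38 + 16 + 50 + 21 = 143

143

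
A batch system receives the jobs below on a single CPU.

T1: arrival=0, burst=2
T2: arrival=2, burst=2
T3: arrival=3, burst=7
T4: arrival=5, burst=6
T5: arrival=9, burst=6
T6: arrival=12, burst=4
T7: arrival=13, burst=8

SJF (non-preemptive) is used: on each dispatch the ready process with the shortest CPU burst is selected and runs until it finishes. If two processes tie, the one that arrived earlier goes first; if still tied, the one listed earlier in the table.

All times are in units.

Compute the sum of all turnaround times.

Timeline: | T1 0-2 | T2 2-4 | T3 4-11 | T4 11-17 | T6 17-21 | T5 21-27 | T7 27-35 |
Completion: T1=2  T2=4  T3=11  T4=17  T5=27  T6=21  T7=35
Turnaround = completion − arrival: T1=2, T2=2, T3=8, T4=12, T5=18, T6=9, T7=22
Total turnaround = 2 + 2 + 8 + 12 + 18 + 9 + 22 = 73

73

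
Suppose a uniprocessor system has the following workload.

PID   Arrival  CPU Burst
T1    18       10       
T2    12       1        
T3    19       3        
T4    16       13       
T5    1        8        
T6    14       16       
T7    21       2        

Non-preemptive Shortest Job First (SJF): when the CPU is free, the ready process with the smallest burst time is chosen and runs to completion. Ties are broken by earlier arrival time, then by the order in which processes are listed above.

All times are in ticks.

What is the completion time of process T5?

9

Timeline: | idle 0-1 | T5 1-9 | idle 9-12 | T2 12-13 | idle 13-14 | T6 14-30 | T7 30-32 | T3 32-35 | T1 35-45 | T4 45-58 |
Completion: T1=45  T2=13  T3=35  T4=58  T5=9  T6=30  T7=32
Turnaround (C−A): T1=27  T2=1  T3=16  T4=42  T5=8  T6=16  T7=11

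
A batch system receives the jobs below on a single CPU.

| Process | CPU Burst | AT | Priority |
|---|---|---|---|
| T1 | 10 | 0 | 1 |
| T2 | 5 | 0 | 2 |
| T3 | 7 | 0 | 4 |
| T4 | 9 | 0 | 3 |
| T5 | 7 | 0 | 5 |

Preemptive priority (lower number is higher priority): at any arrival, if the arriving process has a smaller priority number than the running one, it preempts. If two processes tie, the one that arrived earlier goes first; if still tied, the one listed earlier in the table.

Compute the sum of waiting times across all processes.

80

Schedule: | T1 0-10 | T2 10-15 | T4 15-24 | T3 24-31 | T5 31-38 |
Completion: T1=10  T2=15  T3=31  T4=24  T5=38
Turnaround (C−A): T1=10  T2=15  T3=31  T4=24  T5=38
Waiting = turnaround − burst: T1=0, T2=10, T3=24, T4=15, T5=31
Total waiting = 0 + 10 + 24 + 15 + 31 = 80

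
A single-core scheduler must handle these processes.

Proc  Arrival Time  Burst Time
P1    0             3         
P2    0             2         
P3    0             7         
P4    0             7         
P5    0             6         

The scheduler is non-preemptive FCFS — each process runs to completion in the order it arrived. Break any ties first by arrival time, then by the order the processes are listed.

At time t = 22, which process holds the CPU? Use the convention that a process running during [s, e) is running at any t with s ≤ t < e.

Timeline: | P1 0-3 | P2 3-5 | P3 5-12 | P4 12-19 | P5 19-25 |
Completion: P1=3  P2=5  P3=12  P4=19  P5=25
Turnaround (C−A): P1=3  P2=5  P3=12  P4=19  P5=25

P5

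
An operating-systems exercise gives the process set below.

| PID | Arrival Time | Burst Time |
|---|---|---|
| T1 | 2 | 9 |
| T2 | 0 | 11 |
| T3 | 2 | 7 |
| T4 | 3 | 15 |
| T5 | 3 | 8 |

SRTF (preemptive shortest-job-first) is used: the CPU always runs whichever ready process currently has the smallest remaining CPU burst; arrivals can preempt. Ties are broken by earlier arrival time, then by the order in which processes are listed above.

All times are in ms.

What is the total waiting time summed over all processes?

Schedule: | T2 0-2 | T3 2-9 | T5 9-17 | T2 17-26 | T1 26-35 | T4 35-50 |
Completion: T1=35  T2=26  T3=9  T4=50  T5=17
Waiting = turnaround − burst: T1=24, T2=15, T3=0, T4=32, T5=6
Total waiting = 24 + 15 + 0 + 32 + 6 = 77

77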